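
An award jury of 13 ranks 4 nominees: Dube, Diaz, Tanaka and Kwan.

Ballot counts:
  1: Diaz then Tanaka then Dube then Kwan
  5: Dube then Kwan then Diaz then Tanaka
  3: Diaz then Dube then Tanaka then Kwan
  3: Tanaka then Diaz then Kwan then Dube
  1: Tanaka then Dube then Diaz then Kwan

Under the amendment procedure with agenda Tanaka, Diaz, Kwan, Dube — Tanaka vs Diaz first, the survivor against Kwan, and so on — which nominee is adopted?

Round 1: Tanaka vs Diaz — 4–9, Diaz advances.
Round 2: Diaz vs Kwan — 8–5, Diaz advances.
Round 3: Diaz vs Dube — 7–6, Diaz advances.
The agenda winner is Diaz.

Diaz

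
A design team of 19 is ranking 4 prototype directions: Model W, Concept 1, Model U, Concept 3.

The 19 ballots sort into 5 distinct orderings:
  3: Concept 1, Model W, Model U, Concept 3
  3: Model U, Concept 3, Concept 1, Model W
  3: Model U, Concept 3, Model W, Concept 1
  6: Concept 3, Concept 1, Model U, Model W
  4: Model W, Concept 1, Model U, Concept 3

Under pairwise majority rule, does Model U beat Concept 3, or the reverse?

Model U

Ballots ranking Model U above Concept 3: 3 + 3 + 3 + 4 = 13.
Ballots ranking Concept 3 above Model U: 19 − 13 = 6.
Model U wins the head-to-head 13–6.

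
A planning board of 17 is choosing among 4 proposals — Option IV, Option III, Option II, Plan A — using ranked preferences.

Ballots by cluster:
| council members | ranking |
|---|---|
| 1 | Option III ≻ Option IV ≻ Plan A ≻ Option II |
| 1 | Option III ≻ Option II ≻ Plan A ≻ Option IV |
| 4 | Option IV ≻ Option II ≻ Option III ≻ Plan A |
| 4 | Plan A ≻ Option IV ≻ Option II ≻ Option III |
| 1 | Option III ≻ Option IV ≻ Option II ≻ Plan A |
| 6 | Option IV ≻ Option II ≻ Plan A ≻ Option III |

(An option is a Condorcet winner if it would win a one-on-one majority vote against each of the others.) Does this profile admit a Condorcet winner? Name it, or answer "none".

Check each pair by majority over 17 ballots:
Option IV–Option III: Option IV 14–3.
Option IV vs Option II: Option IV, 16–1.
Option IV–Plan A: Option IV 12–5.
Option III vs Option II: Option II, 14–3.
Option III vs Plan A: Plan A, 10–7.
Option II–Plan A: Option II 12–5.
Option IV beats each of Option III, Option II, Plan A — Option IV is the Condorcet winner.

Option IV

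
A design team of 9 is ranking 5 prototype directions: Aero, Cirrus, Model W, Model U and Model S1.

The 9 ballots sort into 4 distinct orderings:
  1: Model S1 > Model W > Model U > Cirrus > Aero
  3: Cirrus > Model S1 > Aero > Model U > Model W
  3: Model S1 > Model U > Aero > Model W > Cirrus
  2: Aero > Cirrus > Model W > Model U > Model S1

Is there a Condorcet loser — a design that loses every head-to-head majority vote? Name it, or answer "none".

Model W

Pairwise majorities:
Aero vs Cirrus: 3+2 = 5 for Aero, 4 for Cirrus — Aero by 5–4.
Aero vs Model W: Aero wins 8–1.
Aero vs Model U: Aero wins 5–4.
Aero vs Model S1: Aero preferred on 2 ballots; Model S1 wins 7–2.
Cirrus vs Model W: Cirrus, 5–4.
Cirrus vs Model U: 3+2 = 5 for Cirrus, 4 for Model U — Cirrus by 5–4.
Cirrus–Model S1: Cirrus 5–4.
Model W–Model U: Model U 6–3.
Model W–Model S1: Model S1 7–2.
Model U–Model S1: Model S1 7–2.
Model W loses to every other design — it is the Condorcet loser.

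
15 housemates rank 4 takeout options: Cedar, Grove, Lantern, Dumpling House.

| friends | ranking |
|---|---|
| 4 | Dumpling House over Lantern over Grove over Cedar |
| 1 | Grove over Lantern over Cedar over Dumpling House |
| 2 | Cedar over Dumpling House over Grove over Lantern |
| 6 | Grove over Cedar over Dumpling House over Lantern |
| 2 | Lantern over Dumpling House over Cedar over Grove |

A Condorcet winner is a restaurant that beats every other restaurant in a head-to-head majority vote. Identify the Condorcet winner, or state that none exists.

none

Head-to-head results (15 friends):
Cedar vs Grove: 4 to 11, Grove.
Cedar vs Lantern: 2+6 = 8 for Cedar, 7 for Lantern — Cedar by 8–7.
Cedar vs Dumpling House: Cedar preferred on 1+2+6 = 9 ballots; Cedar wins 9–6.
Grove vs Lantern: 9 to 6, Grove.
Grove vs Dumpling House: Grove is ranked higher on 1+6 = 7 ballots, Dumpling House on 8. Dumpling House wins 8–7.
Lantern vs Dumpling House: 3 to 12, Dumpling House.
Each restaurant drops at least one matchup (Cedar loses to Grove; Grove loses to Dumpling House; Lantern loses to Cedar; Dumpling House loses to Cedar); the cycle Cedar → Dumpling House → Grove → Cedar rules out a Condorcet winner.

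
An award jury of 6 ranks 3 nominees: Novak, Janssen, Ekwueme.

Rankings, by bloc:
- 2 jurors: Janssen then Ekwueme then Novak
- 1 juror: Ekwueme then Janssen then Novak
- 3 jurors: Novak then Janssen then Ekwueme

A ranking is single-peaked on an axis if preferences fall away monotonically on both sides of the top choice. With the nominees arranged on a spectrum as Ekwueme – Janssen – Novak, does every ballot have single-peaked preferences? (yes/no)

yes

Axis positions: Ekwueme=1, Janssen=2, Novak=3.
Bloc 1 (peak Janssen at position 2): ranking walks positions 2-1-3, expanding outward from the peak — single-peaked.
Bloc 2 (peak Ekwueme at position 1): ranking walks positions 1-2-3, expanding outward from the peak — single-peaked.
Bloc 3 (peak Novak at position 3): ranking walks positions 3-2-1, expanding outward from the peak — single-peaked.
Every ranking is single-peaked on this axis.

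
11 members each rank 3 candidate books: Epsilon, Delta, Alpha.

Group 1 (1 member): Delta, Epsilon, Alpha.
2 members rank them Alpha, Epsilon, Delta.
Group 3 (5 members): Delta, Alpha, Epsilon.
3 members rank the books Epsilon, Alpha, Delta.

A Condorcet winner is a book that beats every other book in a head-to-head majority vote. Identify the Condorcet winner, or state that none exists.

Delta

Check each pair by majority over 11 ballots:
Epsilon vs Delta: 2+3 = 5 for Epsilon, 6 for Delta — Delta by 6–5.
Epsilon vs Alpha: 1+3 = 4 for Epsilon, 7 for Alpha — Alpha by 7–4.
Delta vs Alpha: Delta wins 6–5.
Delta defeats every rival head-to-head and is the Condorcet winner.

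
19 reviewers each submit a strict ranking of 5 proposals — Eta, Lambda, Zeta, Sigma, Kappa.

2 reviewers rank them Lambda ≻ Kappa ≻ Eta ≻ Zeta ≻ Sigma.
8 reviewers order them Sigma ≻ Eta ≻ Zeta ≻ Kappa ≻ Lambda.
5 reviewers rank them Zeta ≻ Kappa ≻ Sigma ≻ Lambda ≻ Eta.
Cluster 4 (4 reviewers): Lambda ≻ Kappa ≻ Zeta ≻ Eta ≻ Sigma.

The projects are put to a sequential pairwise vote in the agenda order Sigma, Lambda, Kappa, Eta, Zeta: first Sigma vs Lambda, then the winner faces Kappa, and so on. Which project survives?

Zeta

Round 1: Sigma vs Lambda — 13–6, Sigma advances.
Round 2: Sigma vs Kappa — 8–11, Kappa advances.
Round 3: Kappa vs Eta — 11–8, Kappa advances.
Round 4: Kappa vs Zeta — 6–13, Zeta advances.
The agenda winner is Zeta.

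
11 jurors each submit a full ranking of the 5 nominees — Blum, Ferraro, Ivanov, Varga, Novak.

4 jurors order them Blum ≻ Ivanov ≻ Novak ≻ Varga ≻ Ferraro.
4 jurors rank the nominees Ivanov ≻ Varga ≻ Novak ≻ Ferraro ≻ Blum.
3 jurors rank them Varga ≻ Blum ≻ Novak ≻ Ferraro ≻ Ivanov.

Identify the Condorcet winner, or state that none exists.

Pairwise majorities:
Blum vs Ferraro: Blum is ranked higher on 4+3 = 7 ballots, Ferraro on 4. Blum wins 7–4.
Blum vs Ivanov: 7 to 4, Blum.
Blum–Varga: Varga 7–4.
Blum vs Novak: Blum preferred on 4+3 = 7 ballots; Blum wins 7–4.
Ferraro vs Ivanov: 3 for Ferraro, 8 for Ivanov — Ivanov by 8–3.
Ferraro–Varga: Varga 11–0.
Ferraro vs Novak: 0 to 11, Novak.
Ivanov vs Varga: Ivanov is ranked higher on 4+4 = 8 ballots, Varga on 3. Ivanov wins 8–3.
Ivanov vs Novak: 4+4 = 8 for Ivanov, 3 for Novak — Ivanov by 8–3.
Varga vs Novak: Varga, 7–4.
Every nominee loses at least once (Blum loses to Varga; Ferraro loses to Blum; Ivanov loses to Blum; Varga loses to Ivanov; Novak loses to Blum). The majority relation contains the cycle Blum beats Ivanov beats Varga beats Blum, so there is no Condorcet winner.

none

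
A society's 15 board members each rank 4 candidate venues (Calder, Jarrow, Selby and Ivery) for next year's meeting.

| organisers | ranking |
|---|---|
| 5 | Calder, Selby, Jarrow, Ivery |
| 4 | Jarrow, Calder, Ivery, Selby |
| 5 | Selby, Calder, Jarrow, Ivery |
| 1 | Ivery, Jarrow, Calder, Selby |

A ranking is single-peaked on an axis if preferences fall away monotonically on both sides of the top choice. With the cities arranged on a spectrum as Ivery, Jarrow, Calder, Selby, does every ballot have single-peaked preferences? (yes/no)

yes

Axis positions: Ivery=1, Jarrow=2, Calder=3, Selby=4.
Bloc 1 (peak Calder at position 3): ranking walks positions 3-4-2-1, expanding outward from the peak — single-peaked.
Bloc 2 (peak Jarrow at position 2): ranking walks positions 2-3-1-4, expanding outward from the peak — single-peaked.
Bloc 3 (peak Selby at position 4): ranking walks positions 4-3-2-1, expanding outward from the peak — single-peaked.
Bloc 4 (peak Ivery at position 1): ranking walks positions 1-2-3-4, expanding outward from the peak — single-peaked.
Every ranking is single-peaked on this axis.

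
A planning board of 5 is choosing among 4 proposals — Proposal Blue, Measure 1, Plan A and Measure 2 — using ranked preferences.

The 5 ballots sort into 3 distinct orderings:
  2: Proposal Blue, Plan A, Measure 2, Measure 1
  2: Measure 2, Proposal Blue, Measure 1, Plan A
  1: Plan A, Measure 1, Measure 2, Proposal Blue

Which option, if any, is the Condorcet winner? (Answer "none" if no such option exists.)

none

Pairwise majorities:
Proposal Blue vs Measure 1: 2+2 = 4 for Proposal Blue, 1 for Measure 1 — Proposal Blue by 4–1.
Proposal Blue vs Plan A: Proposal Blue preferred on 2+2 = 4 ballots; Proposal Blue wins 4–1.
Proposal Blue vs Measure 2: Proposal Blue preferred on 2 ballots; Measure 2 wins 3–2.
Measure 1 vs Plan A: 2 to 3, Plan A.
Measure 1 vs Measure 2: 1 for Measure 1, 4 for Measure 2 — Measure 2 by 4–1.
Plan A vs Measure 2: 3 to 2, Plan A.
Every option loses at least once (Proposal Blue loses to Measure 2; Measure 1 loses to Proposal Blue; Plan A loses to Proposal Blue; Measure 2 loses to Plan A). The majority relation contains the cycle Proposal Blue > Plan A > Measure 2 > Proposal Blue, so there is no Condorcet winner.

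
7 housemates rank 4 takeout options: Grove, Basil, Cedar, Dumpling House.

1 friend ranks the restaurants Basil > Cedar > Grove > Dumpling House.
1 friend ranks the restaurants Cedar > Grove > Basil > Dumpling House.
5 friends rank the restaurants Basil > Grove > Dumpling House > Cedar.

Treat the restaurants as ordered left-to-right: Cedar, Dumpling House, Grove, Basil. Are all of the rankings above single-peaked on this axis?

Axis positions: Cedar=1, Dumpling House=2, Grove=3, Basil=4.
Bloc 1: ranking walks positions 4-1-3-2; Cedar is ranked above Grove even though Grove lies between Cedar and the peak Basil on the axis — preferences dip and rise again. Not single-peaked.
Bloc 2: ranking walks positions 1-3-4-2; Grove is ranked above Dumpling House even though Dumpling House lies between Grove and the peak Cedar on the axis — preferences dip and rise again. Not single-peaked.
Bloc 3 (peak Basil at position 4): ranking walks positions 4-3-2-1, expanding outward from the peak — single-peaked.
Bloc 1 violates single-peakedness, so the profile is not single-peaked on this axis.

no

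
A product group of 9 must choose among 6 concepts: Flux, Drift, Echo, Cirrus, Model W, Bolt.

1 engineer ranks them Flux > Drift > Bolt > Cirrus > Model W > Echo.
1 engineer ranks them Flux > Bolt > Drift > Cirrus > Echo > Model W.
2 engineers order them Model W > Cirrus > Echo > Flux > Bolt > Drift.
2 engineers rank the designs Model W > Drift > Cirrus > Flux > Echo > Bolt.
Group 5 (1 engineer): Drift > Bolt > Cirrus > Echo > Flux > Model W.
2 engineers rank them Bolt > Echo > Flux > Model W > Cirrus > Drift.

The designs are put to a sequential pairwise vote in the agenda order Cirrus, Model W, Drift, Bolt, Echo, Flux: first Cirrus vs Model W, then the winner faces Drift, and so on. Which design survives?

Flux

Round 1: Cirrus vs Model W — 3–6, Model W advances.
Round 2: Model W vs Drift — 6–3, Model W advances.
Round 3: Model W vs Bolt — 4–5, Bolt advances.
Round 4: Bolt vs Echo — 5–4, Bolt advances.
Round 5: Bolt vs Flux — 3–6, Flux advances.
Flux survives the agenda.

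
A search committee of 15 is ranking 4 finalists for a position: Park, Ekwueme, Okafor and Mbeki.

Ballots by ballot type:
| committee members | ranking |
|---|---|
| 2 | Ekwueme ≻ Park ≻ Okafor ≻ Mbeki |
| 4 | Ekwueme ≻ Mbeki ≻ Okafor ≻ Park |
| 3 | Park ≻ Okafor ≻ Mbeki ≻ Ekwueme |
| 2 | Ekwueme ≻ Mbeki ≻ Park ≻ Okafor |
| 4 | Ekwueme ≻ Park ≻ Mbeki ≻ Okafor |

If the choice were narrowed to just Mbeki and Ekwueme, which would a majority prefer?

Ekwueme

Ballots ranking Mbeki above Ekwueme: 3.
Ballots ranking Ekwueme above Mbeki: 15 − 3 = 12.
Ekwueme wins the head-to-head 12–3.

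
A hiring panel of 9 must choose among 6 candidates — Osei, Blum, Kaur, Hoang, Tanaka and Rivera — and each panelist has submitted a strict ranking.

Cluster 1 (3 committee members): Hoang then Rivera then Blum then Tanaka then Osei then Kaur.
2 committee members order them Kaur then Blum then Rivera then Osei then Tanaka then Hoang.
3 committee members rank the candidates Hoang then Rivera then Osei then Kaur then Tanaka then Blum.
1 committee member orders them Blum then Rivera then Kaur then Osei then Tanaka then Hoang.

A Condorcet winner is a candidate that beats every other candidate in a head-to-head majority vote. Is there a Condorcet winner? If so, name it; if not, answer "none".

Hoang

Pairwise majorities:
Osei–Blum: Blum 6–3.
Osei vs Kaur: Osei, 6–3.
Osei vs Hoang: Hoang wins 6–3.
Osei–Tanaka: Osei 6–3.
Osei–Rivera: Rivera 9–0.
Blum–Kaur: Kaur 5–4.
Blum vs Hoang: Hoang wins 6–3.
Blum vs Tanaka: Blum, 6–3.
Blum vs Rivera: Rivera, 6–3.
Kaur vs Hoang: Hoang wins 6–3.
Kaur vs Tanaka: Kaur, 6–3.
Kaur vs Rivera: Rivera wins 7–2.
Hoang vs Tanaka: Hoang, 6–3.
Hoang–Rivera: Hoang 6–3.
Tanaka vs Rivera: Rivera wins 9–0.
Hoang defeats every rival head-to-head and is the Condorcet winner.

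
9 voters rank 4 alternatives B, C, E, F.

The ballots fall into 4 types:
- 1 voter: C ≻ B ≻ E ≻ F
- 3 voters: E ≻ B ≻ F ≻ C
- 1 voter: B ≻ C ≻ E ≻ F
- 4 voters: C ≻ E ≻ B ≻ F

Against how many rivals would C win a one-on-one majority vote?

C against each rival (9 voters):
C vs B: 1+4 = 5 for C, 4 for B — C by 5–4.
C vs E: C preferred on 1+1+4 = 6 ballots; C wins 6–3.
C–F: C 6–3.
C beats B, E, F — 3 pairwise wins.

3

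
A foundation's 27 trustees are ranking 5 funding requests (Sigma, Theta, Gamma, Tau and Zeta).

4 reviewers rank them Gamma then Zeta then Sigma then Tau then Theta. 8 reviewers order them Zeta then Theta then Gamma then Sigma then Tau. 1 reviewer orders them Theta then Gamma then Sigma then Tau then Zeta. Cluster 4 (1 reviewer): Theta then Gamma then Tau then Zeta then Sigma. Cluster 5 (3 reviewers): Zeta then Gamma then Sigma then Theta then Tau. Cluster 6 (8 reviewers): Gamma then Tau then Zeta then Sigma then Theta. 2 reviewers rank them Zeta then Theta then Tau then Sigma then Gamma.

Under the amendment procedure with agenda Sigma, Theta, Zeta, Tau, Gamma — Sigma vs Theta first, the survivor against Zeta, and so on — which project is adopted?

Gamma

Round 1: Sigma vs Theta — 15–12, Sigma advances.
Round 2: Sigma vs Zeta — 1–26, Zeta advances.
Round 3: Zeta vs Tau — 17–10, Zeta advances.
Round 4: Zeta vs Gamma — 13–14, Gamma advances.
The agenda winner is Gamma.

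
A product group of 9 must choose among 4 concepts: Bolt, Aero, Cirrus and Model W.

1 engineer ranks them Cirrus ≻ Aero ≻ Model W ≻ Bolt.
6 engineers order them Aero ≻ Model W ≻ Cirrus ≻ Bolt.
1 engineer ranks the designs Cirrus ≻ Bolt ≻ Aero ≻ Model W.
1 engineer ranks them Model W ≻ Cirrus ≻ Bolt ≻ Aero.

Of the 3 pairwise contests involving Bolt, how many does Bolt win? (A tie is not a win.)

0

Bolt against each rival (9 engineers):
Bolt vs Aero: Aero, 7–2.
Bolt vs Cirrus: Bolt is ranked higher on 0 ballots, Cirrus on 9. Cirrus wins 9–0.
Bolt vs Model W: 1 for Bolt, 8 for Model W — Model W by 8–1.
Bolt beats no one; loses to Aero, Cirrus, Model W — 0 pairwise wins.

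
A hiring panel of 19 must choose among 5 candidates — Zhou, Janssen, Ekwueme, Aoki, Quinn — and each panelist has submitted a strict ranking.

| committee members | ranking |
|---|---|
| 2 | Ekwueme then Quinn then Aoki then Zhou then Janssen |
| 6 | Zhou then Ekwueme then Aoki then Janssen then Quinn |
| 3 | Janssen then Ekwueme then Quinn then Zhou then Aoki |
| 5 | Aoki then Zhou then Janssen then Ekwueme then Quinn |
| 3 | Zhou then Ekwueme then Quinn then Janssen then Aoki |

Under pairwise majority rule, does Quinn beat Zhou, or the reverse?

Ballots ranking Quinn above Zhou: 2 + 3 = 5.
Ballots ranking Zhou above Quinn: 19 − 5 = 14.
Zhou wins the head-to-head 14–5.

Zhou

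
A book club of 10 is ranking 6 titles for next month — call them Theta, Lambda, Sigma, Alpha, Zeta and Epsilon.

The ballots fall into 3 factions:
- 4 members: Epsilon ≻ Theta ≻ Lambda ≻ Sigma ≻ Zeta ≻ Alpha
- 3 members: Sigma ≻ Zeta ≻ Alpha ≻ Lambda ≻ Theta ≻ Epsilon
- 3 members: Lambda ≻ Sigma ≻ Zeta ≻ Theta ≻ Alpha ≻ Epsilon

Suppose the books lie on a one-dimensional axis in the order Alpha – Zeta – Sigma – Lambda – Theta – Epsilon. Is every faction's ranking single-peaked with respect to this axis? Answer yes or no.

yes

Axis positions: Alpha=1, Zeta=2, Sigma=3, Lambda=4, Theta=5, Epsilon=6.
Faction 1 (peak Epsilon at position 6): ranking walks positions 6-5-4-3-2-1, expanding outward from the peak — single-peaked.
Faction 2 (peak Sigma at position 3): ranking walks positions 3-2-1-4-5-6, expanding outward from the peak — single-peaked.
Faction 3 (peak Lambda at position 4): ranking walks positions 4-3-2-5-1-6, expanding outward from the peak — single-peaked.
Every ranking is single-peaked on this axis.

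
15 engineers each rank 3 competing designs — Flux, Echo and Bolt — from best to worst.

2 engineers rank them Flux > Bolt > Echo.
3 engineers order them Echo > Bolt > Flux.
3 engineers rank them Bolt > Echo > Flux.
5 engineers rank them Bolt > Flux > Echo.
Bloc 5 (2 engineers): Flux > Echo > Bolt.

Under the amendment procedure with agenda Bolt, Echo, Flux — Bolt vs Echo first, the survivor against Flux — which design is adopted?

Bolt

Round 1: Bolt vs Echo — 10–5, Bolt advances.
Round 2: Bolt vs Flux — 11–4, Bolt advances.
Bolt survives the agenda.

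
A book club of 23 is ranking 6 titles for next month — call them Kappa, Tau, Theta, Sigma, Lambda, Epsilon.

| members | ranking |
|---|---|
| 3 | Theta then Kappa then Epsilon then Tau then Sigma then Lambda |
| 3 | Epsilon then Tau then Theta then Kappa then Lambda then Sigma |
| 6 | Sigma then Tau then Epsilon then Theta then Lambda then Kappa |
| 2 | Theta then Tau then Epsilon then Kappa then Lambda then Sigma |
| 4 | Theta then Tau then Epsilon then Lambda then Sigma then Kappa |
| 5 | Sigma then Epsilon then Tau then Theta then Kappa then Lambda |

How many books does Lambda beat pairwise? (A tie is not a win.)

0

Lambda against each rival (23 members):
Lambda vs Kappa: Kappa wins 13–10.
Lambda vs Tau: Tau, 23–0.
Lambda–Theta: Theta 23–0.
Lambda vs Sigma: Lambda is ranked higher on 3+2+4 = 9 ballots, Sigma on 14. Sigma wins 14–9.
Lambda vs Epsilon: Lambda preferred on 0 ballots; Epsilon wins 23–0.
Lambda beats no one; loses to Kappa, Tau, Theta, Sigma, Epsilon — 0 pairwise wins.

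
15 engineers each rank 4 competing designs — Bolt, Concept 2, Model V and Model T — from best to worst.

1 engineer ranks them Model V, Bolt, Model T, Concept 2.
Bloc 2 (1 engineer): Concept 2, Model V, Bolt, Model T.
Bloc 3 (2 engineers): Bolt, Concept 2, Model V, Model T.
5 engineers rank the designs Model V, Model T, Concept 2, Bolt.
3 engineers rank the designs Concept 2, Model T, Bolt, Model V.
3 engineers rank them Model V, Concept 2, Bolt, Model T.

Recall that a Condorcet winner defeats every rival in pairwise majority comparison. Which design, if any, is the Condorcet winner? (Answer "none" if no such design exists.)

Model V

Pairwise majorities:
Bolt–Concept 2: Concept 2 12–3.
Bolt vs Model V: Model V, 10–5.
Bolt vs Model T: Model T, 8–7.
Concept 2 vs Model V: Model V, 9–6.
Concept 2–Model T: Concept 2 9–6.
Model V vs Model T: Model V wins 12–3.
Model V beats each of Bolt, Concept 2, Model T — Model V is the Condorcet winner.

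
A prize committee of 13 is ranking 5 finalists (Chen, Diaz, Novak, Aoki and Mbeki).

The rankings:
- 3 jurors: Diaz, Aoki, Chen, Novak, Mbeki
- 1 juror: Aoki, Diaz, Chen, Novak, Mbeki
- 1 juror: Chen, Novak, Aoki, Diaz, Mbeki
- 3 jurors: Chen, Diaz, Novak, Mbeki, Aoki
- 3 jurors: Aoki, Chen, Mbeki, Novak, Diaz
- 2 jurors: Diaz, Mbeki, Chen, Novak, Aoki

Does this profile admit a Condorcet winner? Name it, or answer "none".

none

Check each pair by majority over 13 ballots:
Chen vs Diaz: Chen is ranked higher on 1+3+3 = 7 ballots, Diaz on 6. Chen wins 7–6.
Chen vs Novak: Chen is ranked higher on 3+1+1+3+3+2 = 13 ballots, Novak on 0. Chen wins 13–0.
Chen vs Aoki: 6 to 7, Aoki.
Chen vs Mbeki: 3+1+1+3+3 = 11 for Chen, 2 for Mbeki — Chen by 11–2.
Diaz vs Novak: Diaz is ranked higher on 3+1+3+2 = 9 ballots, Novak on 4. Diaz wins 9–4.
Diaz vs Aoki: Diaz is ranked higher on 3+3+2 = 8 ballots, Aoki on 5. Diaz wins 8–5.
Diaz vs Mbeki: Diaz is ranked higher on 3+1+1+3+2 = 10 ballots, Mbeki on 3. Diaz wins 10–3.
Novak vs Aoki: 1+3+2 = 6 for Novak, 7 for Aoki — Aoki by 7–6.
Novak vs Mbeki: 3+1+1+3 = 8 for Novak, 5 for Mbeki — Novak by 8–5.
Aoki vs Mbeki: 3+1+1+3 = 8 for Aoki, 5 for Mbeki — Aoki by 8–5.
Each nominee drops at least one matchup (Chen loses to Aoki; Diaz loses to Chen; Novak loses to Chen; Aoki loses to Diaz; Mbeki loses to Chen); the cycle Chen beats Diaz beats Aoki beats Chen rules out a Condorcet winner.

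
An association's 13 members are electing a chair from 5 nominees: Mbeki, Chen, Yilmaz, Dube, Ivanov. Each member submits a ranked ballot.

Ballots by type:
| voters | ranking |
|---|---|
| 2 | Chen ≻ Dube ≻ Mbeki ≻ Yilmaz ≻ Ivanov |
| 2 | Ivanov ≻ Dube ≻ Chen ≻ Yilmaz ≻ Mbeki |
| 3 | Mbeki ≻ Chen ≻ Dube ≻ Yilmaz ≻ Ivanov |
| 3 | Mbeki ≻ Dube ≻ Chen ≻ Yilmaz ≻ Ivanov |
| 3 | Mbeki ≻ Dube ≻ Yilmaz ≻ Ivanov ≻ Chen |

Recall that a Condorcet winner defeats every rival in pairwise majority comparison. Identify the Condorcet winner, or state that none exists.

Pairwise majorities:
Mbeki vs Chen: Mbeki, 9–4.
Mbeki–Yilmaz: Mbeki 11–2.
Mbeki–Dube: Mbeki 9–4.
Mbeki vs Ivanov: Mbeki, 11–2.
Chen–Yilmaz: Chen 10–3.
Chen–Dube: Dube 8–5.
Chen–Ivanov: Chen 8–5.
Yilmaz vs Dube: Dube wins 13–0.
Yilmaz vs Ivanov: Yilmaz wins 11–2.
Dube–Ivanov: Dube 11–2.
Mbeki defeats every rival head-to-head and is the Condorcet winner.

Mbeki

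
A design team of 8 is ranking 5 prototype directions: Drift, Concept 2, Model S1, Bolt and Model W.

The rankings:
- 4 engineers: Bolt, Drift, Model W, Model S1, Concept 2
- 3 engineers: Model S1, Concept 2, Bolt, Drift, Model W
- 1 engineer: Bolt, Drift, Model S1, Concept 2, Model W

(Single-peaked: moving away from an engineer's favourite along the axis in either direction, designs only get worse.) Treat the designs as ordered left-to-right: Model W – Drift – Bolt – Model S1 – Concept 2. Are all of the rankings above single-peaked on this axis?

Axis positions: Model W=1, Drift=2, Bolt=3, Model S1=4, Concept 2=5.
Type 1 (peak Bolt at position 3): ranking walks positions 3-2-1-4-5, expanding outward from the peak — single-peaked.
Type 2 (peak Model S1 at position 4): ranking walks positions 4-5-3-2-1, expanding outward from the peak — single-peaked.
Type 3 (peak Bolt at position 3): ranking walks positions 3-2-4-5-1, expanding outward from the peak — single-peaked.
Every ranking is single-peaked on this axis.

yes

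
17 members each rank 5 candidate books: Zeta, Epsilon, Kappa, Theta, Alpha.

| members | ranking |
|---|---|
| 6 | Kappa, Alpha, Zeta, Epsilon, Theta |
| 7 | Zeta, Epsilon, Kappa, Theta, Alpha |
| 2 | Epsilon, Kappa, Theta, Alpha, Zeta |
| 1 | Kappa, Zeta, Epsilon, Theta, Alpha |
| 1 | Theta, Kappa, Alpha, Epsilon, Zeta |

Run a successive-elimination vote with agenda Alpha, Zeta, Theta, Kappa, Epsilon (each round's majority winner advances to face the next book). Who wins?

Epsilon

Round 1: Alpha vs Zeta — 9–8, Alpha advances.
Round 2: Alpha vs Theta — 6–11, Theta advances.
Round 3: Theta vs Kappa — 1–16, Kappa advances.
Round 4: Kappa vs Epsilon — 8–9, Epsilon advances.
The agenda winner is Epsilon.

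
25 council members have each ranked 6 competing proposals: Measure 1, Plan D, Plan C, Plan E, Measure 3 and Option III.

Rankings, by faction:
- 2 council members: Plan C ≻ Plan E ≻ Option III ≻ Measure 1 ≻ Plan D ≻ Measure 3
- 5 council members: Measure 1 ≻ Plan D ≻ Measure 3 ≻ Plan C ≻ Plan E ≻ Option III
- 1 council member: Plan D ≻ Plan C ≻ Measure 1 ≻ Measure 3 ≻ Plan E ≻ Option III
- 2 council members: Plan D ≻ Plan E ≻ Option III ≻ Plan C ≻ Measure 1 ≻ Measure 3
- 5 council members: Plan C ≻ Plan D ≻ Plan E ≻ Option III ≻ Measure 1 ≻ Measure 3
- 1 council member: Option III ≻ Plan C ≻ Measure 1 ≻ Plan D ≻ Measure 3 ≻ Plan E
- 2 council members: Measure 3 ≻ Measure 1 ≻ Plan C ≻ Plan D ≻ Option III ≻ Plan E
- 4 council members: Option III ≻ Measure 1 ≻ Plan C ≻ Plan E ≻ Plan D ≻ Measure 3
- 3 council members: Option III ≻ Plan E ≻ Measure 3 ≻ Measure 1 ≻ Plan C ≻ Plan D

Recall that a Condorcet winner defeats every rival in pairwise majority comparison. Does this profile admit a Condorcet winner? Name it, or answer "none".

Pairwise majorities:
Measure 1 vs Plan D: Measure 1, 17–8.
Measure 1–Plan C: Measure 1 14–11.
Measure 1 vs Plan E: Measure 1, 13–12.
Measure 1–Measure 3: Measure 1 20–5.
Measure 1 vs Option III: Option III wins 17–8.
Plan D vs Plan C: Plan C wins 17–8.
Plan D vs Plan E: Plan D, 16–9.
Plan D vs Measure 3: Plan D, 20–5.
Plan D vs Option III: Plan D wins 15–10.
Plan C vs Plan E: Plan C wins 20–5.
Plan C vs Measure 3: Plan C, 15–10.
Plan C vs Option III: Plan C wins 15–10.
Plan E vs Measure 3: Plan E, 16–9.
Plan E vs Option III: Plan E, 15–10.
Measure 3–Option III: Option III 17–8.
No option is unbeaten: Measure 1 loses to Option III; Plan D loses to Measure 1; Plan C loses to Measure 1; Plan E loses to Measure 1; Measure 3 loses to Measure 1; Option III loses to Plan D. In particular Measure 1 beats Plan D beats Option III beats Measure 1 is a majority cycle — no Condorcet winner exists.

none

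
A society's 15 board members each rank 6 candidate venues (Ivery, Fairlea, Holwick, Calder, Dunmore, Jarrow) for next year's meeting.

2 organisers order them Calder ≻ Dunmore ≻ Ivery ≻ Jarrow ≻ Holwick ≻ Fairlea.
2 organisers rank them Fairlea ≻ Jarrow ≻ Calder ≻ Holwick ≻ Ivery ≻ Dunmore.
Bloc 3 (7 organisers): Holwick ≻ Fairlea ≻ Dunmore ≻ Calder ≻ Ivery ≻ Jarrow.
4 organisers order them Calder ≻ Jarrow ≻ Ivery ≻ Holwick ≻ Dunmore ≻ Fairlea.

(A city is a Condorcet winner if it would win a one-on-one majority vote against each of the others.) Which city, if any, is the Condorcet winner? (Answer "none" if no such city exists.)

Head-to-head results (15 organisers):
Ivery vs Fairlea: Fairlea wins 9–6.
Ivery vs Holwick: Holwick, 9–6.
Ivery vs Calder: Calder, 15–0.
Ivery vs Dunmore: Dunmore wins 9–6.
Ivery–Jarrow: Ivery 9–6.
Fairlea–Holwick: Holwick 13–2.
Fairlea–Calder: Fairlea 9–6.
Fairlea vs Dunmore: Fairlea, 9–6.
Fairlea vs Jarrow: Fairlea wins 9–6.
Holwick–Calder: Calder 8–7.
Holwick vs Dunmore: Holwick, 13–2.
Holwick–Jarrow: Jarrow 8–7.
Calder vs Dunmore: Calder, 8–7.
Calder–Jarrow: Calder 13–2.
Dunmore vs Jarrow: Dunmore wins 9–6.
Every city loses at least once (Ivery loses to Fairlea; Fairlea loses to Holwick; Holwick loses to Calder; Calder loses to Fairlea; Dunmore loses to Fairlea; Jarrow loses to Ivery). The majority relation contains the cycle Ivery → Jarrow → Holwick → Ivery, so there is no Condorcet winner.

none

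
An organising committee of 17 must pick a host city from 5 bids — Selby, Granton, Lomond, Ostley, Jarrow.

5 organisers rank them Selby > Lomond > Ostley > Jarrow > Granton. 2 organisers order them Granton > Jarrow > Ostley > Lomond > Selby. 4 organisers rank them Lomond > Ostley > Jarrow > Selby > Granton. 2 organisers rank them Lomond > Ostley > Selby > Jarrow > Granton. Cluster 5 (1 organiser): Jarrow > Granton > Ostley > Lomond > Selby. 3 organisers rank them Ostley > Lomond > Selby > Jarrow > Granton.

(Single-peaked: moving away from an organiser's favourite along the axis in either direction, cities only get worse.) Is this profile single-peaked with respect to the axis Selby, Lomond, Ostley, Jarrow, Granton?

yes

Axis positions: Selby=1, Lomond=2, Ostley=3, Jarrow=4, Granton=5.
Cluster 1 (peak Selby at position 1): ranking walks positions 1-2-3-4-5, expanding outward from the peak — single-peaked.
Cluster 2 (peak Granton at position 5): ranking walks positions 5-4-3-2-1, expanding outward from the peak — single-peaked.
Cluster 3 (peak Lomond at position 2): ranking walks positions 2-3-4-1-5, expanding outward from the peak — single-peaked.
Cluster 4 (peak Lomond at position 2): ranking walks positions 2-3-1-4-5, expanding outward from the peak — single-peaked.
Cluster 5 (peak Jarrow at position 4): ranking walks positions 4-5-3-2-1, expanding outward from the peak — single-peaked.
Cluster 6 (peak Ostley at position 3): ranking walks positions 3-2-1-4-5, expanding outward from the peak — single-peaked.
Every ranking is single-peaked on this axis.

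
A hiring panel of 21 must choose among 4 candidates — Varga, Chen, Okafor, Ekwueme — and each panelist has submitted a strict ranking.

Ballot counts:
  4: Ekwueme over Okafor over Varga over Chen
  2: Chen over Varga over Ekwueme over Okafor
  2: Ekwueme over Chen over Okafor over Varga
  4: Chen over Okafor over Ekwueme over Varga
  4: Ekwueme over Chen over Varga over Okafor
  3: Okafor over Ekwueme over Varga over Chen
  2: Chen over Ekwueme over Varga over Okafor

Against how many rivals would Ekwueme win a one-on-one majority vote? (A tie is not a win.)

3

Ekwueme against each rival (21 committee members):
Ekwueme vs Varga: Ekwueme, 19–2.
Ekwueme vs Chen: 13 to 8, Ekwueme.
Ekwueme vs Okafor: 4+2+2+4+2 = 14 for Ekwueme, 7 for Okafor — Ekwueme by 14–7.
Ekwueme beats Varga, Chen, Okafor — 3 pairwise wins.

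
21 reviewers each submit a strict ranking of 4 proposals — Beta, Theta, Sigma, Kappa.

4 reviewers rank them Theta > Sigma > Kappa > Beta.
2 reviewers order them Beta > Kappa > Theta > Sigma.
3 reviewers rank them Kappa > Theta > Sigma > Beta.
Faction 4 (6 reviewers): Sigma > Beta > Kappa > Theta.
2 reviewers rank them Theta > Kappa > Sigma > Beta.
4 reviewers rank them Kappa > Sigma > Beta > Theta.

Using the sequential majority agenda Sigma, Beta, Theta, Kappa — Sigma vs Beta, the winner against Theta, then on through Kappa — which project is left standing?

Round 1: Sigma vs Beta — 19–2, Sigma advances.
Round 2: Sigma vs Theta — 10–11, Theta advances.
Round 3: Theta vs Kappa — 6–15, Kappa advances.
Kappa survives the agenda.

Kappa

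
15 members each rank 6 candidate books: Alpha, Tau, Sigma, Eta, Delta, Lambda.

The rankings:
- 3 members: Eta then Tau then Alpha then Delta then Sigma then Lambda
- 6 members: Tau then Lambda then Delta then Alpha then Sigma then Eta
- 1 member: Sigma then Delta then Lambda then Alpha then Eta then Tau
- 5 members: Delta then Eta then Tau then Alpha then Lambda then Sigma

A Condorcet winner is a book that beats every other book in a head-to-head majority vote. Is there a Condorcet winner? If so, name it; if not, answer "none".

Check each pair by majority over 15 ballots:
Alpha vs Tau: Tau wins 14–1.
Alpha–Sigma: Alpha 14–1.
Alpha vs Eta: Eta, 8–7.
Alpha vs Delta: Delta wins 12–3.
Alpha vs Lambda: Alpha, 8–7.
Tau vs Sigma: Tau wins 14–1.
Tau vs Eta: Eta, 9–6.
Tau vs Delta: Tau wins 9–6.
Tau–Lambda: Tau 14–1.
Sigma–Eta: Eta 8–7.
Sigma vs Delta: Delta wins 14–1.
Sigma vs Lambda: Lambda, 11–4.
Eta–Delta: Delta 12–3.
Eta vs Lambda: Eta, 8–7.
Delta vs Lambda: Delta, 9–6.
Each book drops at least one matchup (Alpha loses to Tau; Tau loses to Eta; Sigma loses to Alpha; Eta loses to Delta; Delta loses to Tau; Lambda loses to Alpha); the cycle Tau → Delta → Eta → Tau rules out a Condorcet winner.

none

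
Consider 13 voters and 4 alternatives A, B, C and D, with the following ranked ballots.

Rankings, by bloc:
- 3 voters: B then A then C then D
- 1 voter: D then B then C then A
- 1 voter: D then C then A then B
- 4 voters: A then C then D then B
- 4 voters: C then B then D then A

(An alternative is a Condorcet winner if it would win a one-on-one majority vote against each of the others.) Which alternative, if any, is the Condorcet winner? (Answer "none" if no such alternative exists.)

none

Head-to-head results (13 voters):
A–B: B 8–5.
A vs C: 3+4 = 7 for A, 6 for C — A by 7–6.
A vs D: A preferred on 3+4 = 7 ballots; A wins 7–6.
B–C: C 9–4.
B vs D: B, 7–6.
C vs D: C, 11–2.
No alternative is unbeaten: A loses to B; B loses to C; C loses to A; D loses to A. In particular A beats C beats B beats A is a majority cycle — no Condorcet winner exists.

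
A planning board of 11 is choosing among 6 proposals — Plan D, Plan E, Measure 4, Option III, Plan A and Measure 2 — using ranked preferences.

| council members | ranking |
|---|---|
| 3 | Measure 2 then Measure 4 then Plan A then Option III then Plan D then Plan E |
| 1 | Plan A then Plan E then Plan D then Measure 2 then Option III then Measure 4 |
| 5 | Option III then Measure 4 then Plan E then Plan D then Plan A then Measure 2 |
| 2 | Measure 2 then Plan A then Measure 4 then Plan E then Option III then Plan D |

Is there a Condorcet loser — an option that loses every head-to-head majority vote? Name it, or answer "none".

none

Head-to-head results (11 council members):
Plan D vs Plan E: Plan D preferred on 3 ballots; Plan E wins 8–3.
Plan D vs Measure 4: Measure 4 wins 10–1.
Plan D vs Option III: 1 to 10, Option III.
Plan D vs Plan A: 5 to 6, Plan A.
Plan D vs Measure 2: 1+5 = 6 for Plan D, 5 for Measure 2 — Plan D by 6–5.
Plan E–Measure 4: Measure 4 10–1.
Plan E–Option III: Option III 8–3.
Plan E vs Plan A: Plan E preferred on 5 ballots; Plan A wins 6–5.
Plan E vs Measure 2: Plan E, 6–5.
Measure 4 vs Option III: Option III wins 6–5.
Measure 4 vs Plan A: 8 to 3, Measure 4.
Measure 4 vs Measure 2: Measure 2, 6–5.
Option III vs Plan A: 5 for Option III, 6 for Plan A — Plan A by 6–5.
Option III vs Measure 2: Option III preferred on 5 ballots; Measure 2 wins 6–5.
Plan A vs Measure 2: Plan A preferred on 1+5 = 6 ballots; Plan A wins 6–5.
Each option has at least one pairwise win (Plan D beats Measure 2; Plan E beats Plan D; Measure 4 beats Plan D; Option III beats Plan D; Plan A beats Plan D; Measure 2 beats Measure 4) — no Condorcet loser.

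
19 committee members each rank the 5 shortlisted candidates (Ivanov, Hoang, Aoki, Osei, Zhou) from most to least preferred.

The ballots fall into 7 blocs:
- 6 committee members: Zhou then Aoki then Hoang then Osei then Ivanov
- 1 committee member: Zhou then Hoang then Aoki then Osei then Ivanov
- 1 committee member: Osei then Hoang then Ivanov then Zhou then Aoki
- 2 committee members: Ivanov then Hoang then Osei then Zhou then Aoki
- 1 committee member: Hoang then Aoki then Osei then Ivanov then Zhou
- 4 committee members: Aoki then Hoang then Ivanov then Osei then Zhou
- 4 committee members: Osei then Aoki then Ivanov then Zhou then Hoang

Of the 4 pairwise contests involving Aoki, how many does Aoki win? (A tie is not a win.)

Aoki against each rival (19 committee members):
Aoki–Ivanov: Aoki 16–3.
Aoki vs Hoang: Aoki is ranked higher on 6+4+4 = 14 ballots, Hoang on 5. Aoki wins 14–5.
Aoki vs Osei: Aoki, 12–7.
Aoki–Zhou: Zhou 10–9.
Aoki beats Ivanov, Hoang, Osei; loses to Zhou — 3 pairwise wins.

3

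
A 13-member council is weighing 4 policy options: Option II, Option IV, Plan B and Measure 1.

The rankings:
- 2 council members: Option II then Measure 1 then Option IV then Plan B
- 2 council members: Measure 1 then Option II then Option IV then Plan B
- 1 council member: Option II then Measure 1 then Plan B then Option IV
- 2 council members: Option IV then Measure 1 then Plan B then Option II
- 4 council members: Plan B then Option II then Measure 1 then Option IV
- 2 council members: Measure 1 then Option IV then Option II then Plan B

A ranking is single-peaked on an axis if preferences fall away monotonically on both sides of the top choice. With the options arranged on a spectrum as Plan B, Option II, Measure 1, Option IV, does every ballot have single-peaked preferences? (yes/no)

no

Axis positions: Plan B=1, Option II=2, Measure 1=3, Option IV=4.
Cluster 1 (peak Option II at position 2): ranking walks positions 2-3-4-1, expanding outward from the peak — single-peaked.
Cluster 2 (peak Measure 1 at position 3): ranking walks positions 3-2-4-1, expanding outward from the peak — single-peaked.
Cluster 3 (peak Option II at position 2): ranking walks positions 2-3-1-4, expanding outward from the peak — single-peaked.
Cluster 4: ranking walks positions 4-3-1-2; Plan B is ranked above Option II even though Option II lies between Plan B and the peak Option IV on the axis — preferences dip and rise again. Not single-peaked.
Cluster 5 (peak Plan B at position 1): ranking walks positions 1-2-3-4, expanding outward from the peak — single-peaked.
Cluster 6 (peak Measure 1 at position 3): ranking walks positions 3-4-2-1, expanding outward from the peak — single-peaked.
Cluster 4 violates single-peakedness, so the profile is not single-peaked on this axis.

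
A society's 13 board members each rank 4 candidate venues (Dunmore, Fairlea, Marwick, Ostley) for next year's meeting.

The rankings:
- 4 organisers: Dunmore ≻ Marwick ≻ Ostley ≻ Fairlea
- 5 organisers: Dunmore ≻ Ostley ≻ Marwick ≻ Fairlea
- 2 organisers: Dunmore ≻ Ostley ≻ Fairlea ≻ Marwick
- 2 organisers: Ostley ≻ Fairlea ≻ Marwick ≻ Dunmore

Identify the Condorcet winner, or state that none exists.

Check each pair by majority over 13 ballots:
Dunmore vs Fairlea: Dunmore wins 11–2.
Dunmore vs Marwick: Dunmore wins 11–2.
Dunmore vs Ostley: Dunmore, 11–2.
Fairlea vs Marwick: Marwick wins 9–4.
Fairlea vs Ostley: Ostley, 13–0.
Marwick–Ostley: Ostley 9–4.
Dunmore defeats every rival head-to-head and is the Condorcet winner.

Dunmore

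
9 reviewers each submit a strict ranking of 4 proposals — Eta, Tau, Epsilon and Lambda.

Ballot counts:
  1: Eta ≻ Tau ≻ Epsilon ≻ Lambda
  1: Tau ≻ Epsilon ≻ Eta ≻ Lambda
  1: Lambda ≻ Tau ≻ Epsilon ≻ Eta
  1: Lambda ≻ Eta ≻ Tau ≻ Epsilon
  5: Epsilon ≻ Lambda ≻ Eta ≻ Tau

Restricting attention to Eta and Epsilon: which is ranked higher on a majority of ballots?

Epsilon

Ballots ranking Eta above Epsilon: 1 + 1 = 2.
Ballots ranking Epsilon above Eta: 9 − 2 = 7.
Epsilon wins the head-to-head 7–2.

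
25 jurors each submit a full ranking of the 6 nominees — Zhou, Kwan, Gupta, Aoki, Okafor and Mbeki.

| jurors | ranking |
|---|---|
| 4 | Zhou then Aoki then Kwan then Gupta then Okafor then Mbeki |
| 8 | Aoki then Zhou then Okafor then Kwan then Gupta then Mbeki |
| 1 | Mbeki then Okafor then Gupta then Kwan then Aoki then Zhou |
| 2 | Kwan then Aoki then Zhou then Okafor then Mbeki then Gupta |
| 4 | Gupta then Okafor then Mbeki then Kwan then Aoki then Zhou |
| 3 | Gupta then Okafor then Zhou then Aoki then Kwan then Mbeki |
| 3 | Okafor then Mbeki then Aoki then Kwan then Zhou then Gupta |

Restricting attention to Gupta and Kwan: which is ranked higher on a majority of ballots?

Ballots ranking Gupta above Kwan: 1 + 4 + 3 = 8.
Ballots ranking Kwan above Gupta: 25 − 8 = 17.
Kwan wins the head-to-head 17–8.

Kwan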